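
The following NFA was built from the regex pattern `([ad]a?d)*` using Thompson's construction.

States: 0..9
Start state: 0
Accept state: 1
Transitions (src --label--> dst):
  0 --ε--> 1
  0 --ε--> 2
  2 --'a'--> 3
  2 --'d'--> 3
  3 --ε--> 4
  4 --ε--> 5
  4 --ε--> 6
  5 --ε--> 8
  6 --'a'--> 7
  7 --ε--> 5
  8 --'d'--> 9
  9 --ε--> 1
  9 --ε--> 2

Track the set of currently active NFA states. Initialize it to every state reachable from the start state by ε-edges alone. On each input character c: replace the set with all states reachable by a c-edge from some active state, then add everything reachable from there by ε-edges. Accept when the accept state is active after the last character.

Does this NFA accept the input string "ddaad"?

Answer: ACCEPT

Trace:
initial (ε-close {0}): {0,1,2}
'd' @ 1: {3,4,5,6,8}
'd' @ 2: {1,2,9}  (accept∈set)
'a' @ 3: {3,4,5,6,8}
'a' @ 4: {5,7,8}
'd' @ 5: {1,2,9}  (accept∈set)
final: {1,2,9}; accept 1 in set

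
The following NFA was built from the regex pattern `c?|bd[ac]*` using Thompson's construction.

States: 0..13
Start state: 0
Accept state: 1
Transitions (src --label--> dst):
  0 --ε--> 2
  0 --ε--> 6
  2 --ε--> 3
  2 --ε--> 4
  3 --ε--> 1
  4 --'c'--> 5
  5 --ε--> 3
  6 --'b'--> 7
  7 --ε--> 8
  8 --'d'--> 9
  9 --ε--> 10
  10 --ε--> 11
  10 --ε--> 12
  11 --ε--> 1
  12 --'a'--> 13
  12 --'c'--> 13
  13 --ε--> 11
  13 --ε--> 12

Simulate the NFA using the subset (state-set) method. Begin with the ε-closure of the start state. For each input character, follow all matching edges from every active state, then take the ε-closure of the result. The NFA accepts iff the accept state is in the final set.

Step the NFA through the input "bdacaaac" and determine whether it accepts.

Answer: ACCEPT

Derivation:
S₀ = ε-closure({0}) = {0,1,2,3,4,6}
'b' @ 1: {7,8}
'd' @ 2: {1,9,10,11,12}  (accept∈set)
'a' @ 3: {1,11,12,13}  (accept∈set)
'c' @ 4: {1,11,12,13}  (accept∈set)
'a' @ 5: {1,11,12,13}  (accept∈set)
'a' @ 6: {1,11,12,13}  (accept∈set)
'a' @ 7: {1,11,12,13}  (accept∈set)
'c' @ 8: {1,11,12,13}  (accept∈set)
end set {1,11,12,13} — state 1 in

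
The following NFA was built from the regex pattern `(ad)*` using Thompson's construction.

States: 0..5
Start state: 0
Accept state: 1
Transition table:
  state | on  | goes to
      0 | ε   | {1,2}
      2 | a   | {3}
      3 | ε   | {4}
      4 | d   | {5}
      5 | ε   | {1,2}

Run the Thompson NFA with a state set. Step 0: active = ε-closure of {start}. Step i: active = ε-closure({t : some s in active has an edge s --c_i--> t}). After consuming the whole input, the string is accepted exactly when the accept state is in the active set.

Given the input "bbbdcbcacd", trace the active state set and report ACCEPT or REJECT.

Answer: REJECT

Steps:
start: ε-closure({0}) = {0,1,2}
'b' @ 1: {}  — no active states
rest 'bbdcbcacd' ignored (set empty)
end set {} — state 1 not in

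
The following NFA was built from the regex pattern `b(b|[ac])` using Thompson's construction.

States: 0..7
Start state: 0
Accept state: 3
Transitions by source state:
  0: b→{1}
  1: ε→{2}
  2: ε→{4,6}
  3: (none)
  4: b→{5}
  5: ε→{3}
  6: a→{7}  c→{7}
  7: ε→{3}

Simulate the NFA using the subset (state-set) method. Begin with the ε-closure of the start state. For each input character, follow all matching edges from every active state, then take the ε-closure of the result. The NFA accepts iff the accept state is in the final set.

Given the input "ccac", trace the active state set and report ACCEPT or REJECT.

Answer: REJECT

Steps:
S₀ = ε-closure({0}) = {0}
'c' @ 1: {}  — dead — no transitions
rest 'cac' ignored (set empty)
after full input: {}  (accept=3 not in)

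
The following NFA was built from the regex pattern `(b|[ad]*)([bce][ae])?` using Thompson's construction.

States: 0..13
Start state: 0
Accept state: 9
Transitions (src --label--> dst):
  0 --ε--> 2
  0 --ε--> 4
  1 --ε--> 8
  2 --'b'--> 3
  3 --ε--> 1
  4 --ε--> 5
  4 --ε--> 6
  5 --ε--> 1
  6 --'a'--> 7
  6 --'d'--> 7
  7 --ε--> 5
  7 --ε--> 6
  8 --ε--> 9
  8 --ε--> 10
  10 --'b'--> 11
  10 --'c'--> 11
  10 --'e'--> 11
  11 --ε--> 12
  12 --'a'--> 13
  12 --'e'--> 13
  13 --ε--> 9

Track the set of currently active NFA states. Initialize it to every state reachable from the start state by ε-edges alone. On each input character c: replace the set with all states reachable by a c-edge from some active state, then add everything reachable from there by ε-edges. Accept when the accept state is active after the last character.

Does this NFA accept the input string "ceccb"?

S₀ = ε-closure({0}) = {0,1,2,4,5,6,8,9,10}
'c' @ 1: {11,12}
'e' @ 2: {9,13}  ✓accept
'c' @ 3: {}  — no active states
rest 'cb' ignored (set empty)
end set {} — state 9 not in

Answer: REJECT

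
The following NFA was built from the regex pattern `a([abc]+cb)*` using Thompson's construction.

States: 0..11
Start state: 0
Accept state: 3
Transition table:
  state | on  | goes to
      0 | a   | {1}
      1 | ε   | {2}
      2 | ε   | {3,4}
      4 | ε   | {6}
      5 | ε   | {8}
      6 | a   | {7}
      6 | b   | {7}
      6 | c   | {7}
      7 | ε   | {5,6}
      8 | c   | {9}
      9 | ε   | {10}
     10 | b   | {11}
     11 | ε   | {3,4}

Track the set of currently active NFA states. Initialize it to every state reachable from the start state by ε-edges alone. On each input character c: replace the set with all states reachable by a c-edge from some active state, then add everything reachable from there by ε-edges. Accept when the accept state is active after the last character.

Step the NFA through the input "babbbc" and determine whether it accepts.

start: ε-closure({0}) = {0}
'b' @ 1: {}  — state set empty
rest 'abbbc' ignored (set empty)
final: {}; accept 3 not in set

Answer: REJECT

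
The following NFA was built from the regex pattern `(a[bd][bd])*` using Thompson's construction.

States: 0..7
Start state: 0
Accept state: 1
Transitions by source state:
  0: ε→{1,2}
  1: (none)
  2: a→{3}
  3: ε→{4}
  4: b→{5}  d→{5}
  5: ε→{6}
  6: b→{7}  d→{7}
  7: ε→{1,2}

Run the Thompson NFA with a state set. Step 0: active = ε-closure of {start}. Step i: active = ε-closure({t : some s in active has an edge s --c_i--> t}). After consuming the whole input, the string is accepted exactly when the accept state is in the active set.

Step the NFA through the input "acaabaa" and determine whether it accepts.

Answer: REJECT

Steps:
initial (ε-close {0}): {0,1,2}
'a' @ 1: {3,4}
'c' @ 2: {}  — dead — no transitions
rest 'aabaa' ignored (set empty)
after full input: {}  (accept=1 not in)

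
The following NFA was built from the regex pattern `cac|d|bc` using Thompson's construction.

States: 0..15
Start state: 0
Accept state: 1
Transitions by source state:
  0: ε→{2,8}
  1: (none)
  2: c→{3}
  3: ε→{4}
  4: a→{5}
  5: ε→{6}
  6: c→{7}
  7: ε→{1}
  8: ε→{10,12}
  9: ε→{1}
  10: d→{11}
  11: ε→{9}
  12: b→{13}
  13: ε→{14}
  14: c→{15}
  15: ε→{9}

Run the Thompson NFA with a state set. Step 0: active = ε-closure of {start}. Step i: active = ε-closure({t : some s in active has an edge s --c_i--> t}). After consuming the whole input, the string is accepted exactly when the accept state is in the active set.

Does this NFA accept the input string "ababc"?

initial (ε-close {0}): {0,2,8,10,12}
'a' @ 1: {}  — dead — no transitions
rest 'babc' ignored (set empty)
after full input: {}  (accept=1 not in)

Answer: REJECT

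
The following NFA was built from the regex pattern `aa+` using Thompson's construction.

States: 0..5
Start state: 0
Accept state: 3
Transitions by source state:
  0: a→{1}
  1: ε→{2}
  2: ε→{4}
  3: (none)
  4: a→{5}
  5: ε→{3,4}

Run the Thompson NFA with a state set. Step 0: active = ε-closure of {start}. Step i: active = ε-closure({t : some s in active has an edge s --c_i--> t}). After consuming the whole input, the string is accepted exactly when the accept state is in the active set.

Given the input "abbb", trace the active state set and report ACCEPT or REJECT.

Answer: REJECT

Derivation:
S₀ = ε-closure({0}) = {0}
'a' @ 1: {1,2,4}
'b' @ 2: {}  — state set empty
rest 'bb' ignored (set empty)
after full input: {}  (accept=3 not in)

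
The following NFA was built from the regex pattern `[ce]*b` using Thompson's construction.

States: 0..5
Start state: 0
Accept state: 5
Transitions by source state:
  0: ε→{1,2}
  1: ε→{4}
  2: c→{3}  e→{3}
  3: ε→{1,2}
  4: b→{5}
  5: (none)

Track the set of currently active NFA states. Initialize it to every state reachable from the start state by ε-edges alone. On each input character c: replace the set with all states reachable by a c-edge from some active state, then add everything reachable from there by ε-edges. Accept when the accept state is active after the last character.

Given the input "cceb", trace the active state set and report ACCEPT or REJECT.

Answer: ACCEPT

Derivation:
initial (ε-close {0}): {0,1,2,4}
'c' @ 1: {1,2,3,4}
'c' @ 2: {1,2,3,4}
'e' @ 3: {1,2,3,4}
'b' @ 4: {5}  [accepting]
after full input: {5}  (accept=5 in)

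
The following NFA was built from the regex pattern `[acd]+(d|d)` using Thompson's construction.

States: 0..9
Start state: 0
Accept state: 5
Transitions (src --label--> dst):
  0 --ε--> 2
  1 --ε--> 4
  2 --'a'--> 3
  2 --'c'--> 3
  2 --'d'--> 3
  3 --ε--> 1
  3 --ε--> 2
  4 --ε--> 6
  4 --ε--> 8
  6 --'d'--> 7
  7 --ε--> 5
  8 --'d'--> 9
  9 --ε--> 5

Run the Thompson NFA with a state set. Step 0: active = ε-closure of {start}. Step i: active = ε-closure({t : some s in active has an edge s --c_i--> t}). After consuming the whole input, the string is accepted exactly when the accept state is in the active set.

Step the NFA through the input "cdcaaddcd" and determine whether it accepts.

Answer: ACCEPT

Derivation:
S₀ = ε-closure({0}) = {0,2}
'c' @ 1: {1,2,3,4,6,8}
'd' @ 2: {1,2,3,4,5,6,7,8,9}  (accept∈set)
'c' @ 3: {1,2,3,4,6,8}
'a' @ 4: {1,2,3,4,6,8}
'a' @ 5: {1,2,3,4,6,8}
'd' @ 6: {1,2,3,4,5,6,7,8,9}  (accept∈set)
'd' @ 7: {1,2,3,4,5,6,7,8,9}  (accept∈set)
'c' @ 8: {1,2,3,4,6,8}
'd' @ 9: {1,2,3,4,5,6,7,8,9}  (accept∈set)
final: {1,2,3,4,5,6,7,8,9}; accept 5 in set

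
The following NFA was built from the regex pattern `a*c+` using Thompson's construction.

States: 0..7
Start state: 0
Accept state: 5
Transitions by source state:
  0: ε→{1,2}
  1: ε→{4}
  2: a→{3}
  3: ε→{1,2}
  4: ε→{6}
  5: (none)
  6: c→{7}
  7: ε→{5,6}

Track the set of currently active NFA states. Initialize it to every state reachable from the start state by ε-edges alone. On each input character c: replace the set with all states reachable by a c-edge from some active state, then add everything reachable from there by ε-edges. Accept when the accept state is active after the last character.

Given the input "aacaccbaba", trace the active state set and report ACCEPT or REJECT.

Answer: REJECT

Derivation:
initial (ε-close {0}): {0,1,2,4,6}
'a' @ 1: {1,2,3,4,6}
'a' @ 2: {1,2,3,4,6}
'c' @ 3: {5,6,7}  (accept∈set)
'a' @ 4: {}  — no active states
rest 'ccbaba' ignored (set empty)
final: {}; accept 5 not in set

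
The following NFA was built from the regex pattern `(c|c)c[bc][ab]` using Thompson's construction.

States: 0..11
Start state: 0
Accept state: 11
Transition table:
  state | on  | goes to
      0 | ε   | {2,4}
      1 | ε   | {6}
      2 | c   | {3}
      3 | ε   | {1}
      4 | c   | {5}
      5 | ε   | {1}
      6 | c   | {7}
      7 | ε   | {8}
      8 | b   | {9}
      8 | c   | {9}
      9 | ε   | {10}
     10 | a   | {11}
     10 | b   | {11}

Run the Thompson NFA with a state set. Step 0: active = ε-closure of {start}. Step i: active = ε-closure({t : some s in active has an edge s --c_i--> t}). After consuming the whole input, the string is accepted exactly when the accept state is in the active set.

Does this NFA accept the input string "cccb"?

S₀ = ε-closure({0}) = {0,2,4}
'c' @ 1: {1,3,5,6}
'c' @ 2: {7,8}
'c' @ 3: {9,10}
'b' @ 4: {11}  [accepting]
final: {11}; accept 11 in set

Answer: ACCEPT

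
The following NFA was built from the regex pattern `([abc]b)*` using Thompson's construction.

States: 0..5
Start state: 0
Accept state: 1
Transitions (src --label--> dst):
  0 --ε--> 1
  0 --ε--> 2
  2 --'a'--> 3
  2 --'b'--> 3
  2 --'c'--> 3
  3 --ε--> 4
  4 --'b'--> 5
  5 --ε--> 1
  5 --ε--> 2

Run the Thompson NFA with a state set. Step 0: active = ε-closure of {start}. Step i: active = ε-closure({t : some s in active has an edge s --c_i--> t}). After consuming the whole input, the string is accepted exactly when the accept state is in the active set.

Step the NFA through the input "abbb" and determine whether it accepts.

Answer: ACCEPT

Steps:
start: ε-closure({0}) = {0,1,2}
'a' @ 1: {3,4}
'b' @ 2: {1,2,5}  [accepting]
'b' @ 3: {3,4}
'b' @ 4: {1,2,5}  [accepting]
final: {1,2,5}; accept 1 in set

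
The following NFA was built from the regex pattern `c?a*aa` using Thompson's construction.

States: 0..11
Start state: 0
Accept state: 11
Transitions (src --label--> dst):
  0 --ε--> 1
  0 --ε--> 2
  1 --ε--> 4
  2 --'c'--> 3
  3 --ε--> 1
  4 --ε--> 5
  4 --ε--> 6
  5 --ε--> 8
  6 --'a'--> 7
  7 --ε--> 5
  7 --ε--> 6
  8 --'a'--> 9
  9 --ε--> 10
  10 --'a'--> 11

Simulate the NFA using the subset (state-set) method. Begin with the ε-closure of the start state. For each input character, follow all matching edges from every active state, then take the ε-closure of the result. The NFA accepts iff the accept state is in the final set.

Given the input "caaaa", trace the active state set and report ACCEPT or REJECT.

initial (ε-close {0}): {0,1,2,4,5,6,8}
'c' @ 1: {1,3,4,5,6,8}
'a' @ 2: {5,6,7,8,9,10}
'a' @ 3: {5,6,7,8,9,10,11}  (accept∈set)
'a' @ 4: {5,6,7,8,9,10,11}  (accept∈set)
'a' @ 5: {5,6,7,8,9,10,11}  (accept∈set)
after full input: {5,6,7,8,9,10,11}  (accept=11 in)

Answer: ACCEPT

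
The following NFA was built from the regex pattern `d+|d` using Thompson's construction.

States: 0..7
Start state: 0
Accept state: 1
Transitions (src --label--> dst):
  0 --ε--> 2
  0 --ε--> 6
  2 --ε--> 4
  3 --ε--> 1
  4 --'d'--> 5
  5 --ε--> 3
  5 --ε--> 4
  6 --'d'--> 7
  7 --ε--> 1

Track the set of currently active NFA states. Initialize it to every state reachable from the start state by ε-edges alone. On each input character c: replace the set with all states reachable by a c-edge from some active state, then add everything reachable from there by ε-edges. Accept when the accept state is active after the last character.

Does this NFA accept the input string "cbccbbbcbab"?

start: ε-closure({0}) = {0,2,4,6}
'c' @ 1: {}  — no active states
rest 'bccbbbcbab' ignored (set empty)
end set {} — state 1 not in

Answer: REJECT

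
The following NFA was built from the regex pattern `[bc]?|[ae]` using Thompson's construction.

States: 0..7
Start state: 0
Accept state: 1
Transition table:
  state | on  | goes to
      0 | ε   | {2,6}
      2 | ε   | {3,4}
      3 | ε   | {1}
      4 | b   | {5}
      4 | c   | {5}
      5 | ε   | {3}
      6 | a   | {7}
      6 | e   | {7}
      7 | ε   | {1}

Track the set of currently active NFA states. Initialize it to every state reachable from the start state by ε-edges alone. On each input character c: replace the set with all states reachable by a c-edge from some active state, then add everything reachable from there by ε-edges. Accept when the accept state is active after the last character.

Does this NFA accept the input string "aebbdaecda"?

S₀ = ε-closure({0}) = {0,1,2,3,4,6}
'a' @ 1: {1,7}  (accept∈set)
'e' @ 2: {}  — state set empty
rest 'bbdaecda' ignored (set empty)
end set {} — state 1 not in

Answer: REJECT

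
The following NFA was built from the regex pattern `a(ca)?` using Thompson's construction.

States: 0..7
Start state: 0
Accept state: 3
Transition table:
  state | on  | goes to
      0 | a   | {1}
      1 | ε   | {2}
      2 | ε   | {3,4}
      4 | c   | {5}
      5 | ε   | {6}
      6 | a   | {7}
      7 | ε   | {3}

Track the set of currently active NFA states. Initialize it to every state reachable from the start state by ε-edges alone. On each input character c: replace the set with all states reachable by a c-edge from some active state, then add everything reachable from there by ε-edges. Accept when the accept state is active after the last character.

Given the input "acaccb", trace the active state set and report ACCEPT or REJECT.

Answer: REJECT

Steps:
start: ε-closure({0}) = {0}
'a' @ 1: {1,2,3,4}  ✓accept
'c' @ 2: {5,6}
'a' @ 3: {3,7}  ✓accept
'c' @ 4: {}  — state set empty
rest 'cb' ignored (set empty)
after full input: {}  (accept=3 not in)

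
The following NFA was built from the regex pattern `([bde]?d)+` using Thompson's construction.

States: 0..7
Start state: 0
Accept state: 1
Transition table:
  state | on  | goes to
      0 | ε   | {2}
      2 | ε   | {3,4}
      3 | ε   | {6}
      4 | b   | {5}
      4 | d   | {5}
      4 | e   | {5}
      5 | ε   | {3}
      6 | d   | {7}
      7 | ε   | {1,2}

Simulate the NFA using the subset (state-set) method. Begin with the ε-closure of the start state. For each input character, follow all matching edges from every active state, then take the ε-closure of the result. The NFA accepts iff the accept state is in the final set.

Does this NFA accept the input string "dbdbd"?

Answer: ACCEPT

Trace:
S₀ = ε-closure({0}) = {0,2,3,4,6}
'd' @ 1: {1,2,3,4,5,6,7}  (accept∈set)
'b' @ 2: {3,5,6}
'd' @ 3: {1,2,3,4,6,7}  (accept∈set)
'b' @ 4: {3,5,6}
'd' @ 5: {1,2,3,4,6,7}  (accept∈set)
after full input: {1,2,3,4,6,7}  (accept=1 in)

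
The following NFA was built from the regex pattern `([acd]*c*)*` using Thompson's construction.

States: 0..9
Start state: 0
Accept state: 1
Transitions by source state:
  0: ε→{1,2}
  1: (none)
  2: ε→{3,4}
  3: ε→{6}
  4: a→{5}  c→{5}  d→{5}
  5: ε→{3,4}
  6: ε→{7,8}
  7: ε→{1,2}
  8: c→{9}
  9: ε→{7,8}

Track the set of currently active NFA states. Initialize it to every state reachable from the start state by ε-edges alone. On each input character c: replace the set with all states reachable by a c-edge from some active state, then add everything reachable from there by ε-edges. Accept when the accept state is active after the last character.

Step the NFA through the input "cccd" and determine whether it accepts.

S₀ = ε-closure({0}) = {0,1,2,3,4,6,7,8}
'c' @ 1: {1,2,3,4,5,6,7,8,9}  [accepting]
'c' @ 2: {1,2,3,4,5,6,7,8,9}  [accepting]
'c' @ 3: {1,2,3,4,5,6,7,8,9}  [accepting]
'd' @ 4: {1,2,3,4,5,6,7,8}  [accepting]
after full input: {1,2,3,4,5,6,7,8}  (accept=1 in)

Answer: ACCEPT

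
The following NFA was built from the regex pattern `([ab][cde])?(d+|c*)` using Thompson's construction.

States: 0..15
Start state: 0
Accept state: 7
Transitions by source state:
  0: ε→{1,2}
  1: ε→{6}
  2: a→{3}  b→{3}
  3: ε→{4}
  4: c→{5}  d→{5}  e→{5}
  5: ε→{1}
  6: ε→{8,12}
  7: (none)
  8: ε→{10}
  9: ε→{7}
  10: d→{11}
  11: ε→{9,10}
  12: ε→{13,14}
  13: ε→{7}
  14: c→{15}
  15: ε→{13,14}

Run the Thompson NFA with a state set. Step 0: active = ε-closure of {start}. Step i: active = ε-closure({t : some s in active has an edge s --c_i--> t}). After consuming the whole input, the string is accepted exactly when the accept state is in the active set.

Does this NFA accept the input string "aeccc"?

Answer: ACCEPT

Trace:
initial (ε-close {0}): {0,1,2,6,7,8,10,12,13,14}
'a' @ 1: {3,4}
'e' @ 2: {1,5,6,7,8,10,12,13,14}  ✓accept
'c' @ 3: {7,13,14,15}  ✓accept
'c' @ 4: {7,13,14,15}  ✓accept
'c' @ 5: {7,13,14,15}  ✓accept
end set {7,13,14,15} — state 7 in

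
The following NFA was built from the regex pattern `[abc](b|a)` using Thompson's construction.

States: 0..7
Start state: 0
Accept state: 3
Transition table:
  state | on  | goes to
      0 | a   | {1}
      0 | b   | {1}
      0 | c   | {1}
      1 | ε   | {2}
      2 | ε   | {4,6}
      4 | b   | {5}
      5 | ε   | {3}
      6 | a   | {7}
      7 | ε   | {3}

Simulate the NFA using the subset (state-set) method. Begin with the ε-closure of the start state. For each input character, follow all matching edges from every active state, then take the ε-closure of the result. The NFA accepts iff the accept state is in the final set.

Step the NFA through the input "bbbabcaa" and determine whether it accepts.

Answer: REJECT

Steps:
S₀ = ε-closure({0}) = {0}
'b' @ 1: {1,2,4,6}
'b' @ 2: {3,5}  (accept∈set)
'b' @ 3: {}  — dead — no transitions
rest 'abcaa' ignored (set empty)
final: {}; accept 3 not in set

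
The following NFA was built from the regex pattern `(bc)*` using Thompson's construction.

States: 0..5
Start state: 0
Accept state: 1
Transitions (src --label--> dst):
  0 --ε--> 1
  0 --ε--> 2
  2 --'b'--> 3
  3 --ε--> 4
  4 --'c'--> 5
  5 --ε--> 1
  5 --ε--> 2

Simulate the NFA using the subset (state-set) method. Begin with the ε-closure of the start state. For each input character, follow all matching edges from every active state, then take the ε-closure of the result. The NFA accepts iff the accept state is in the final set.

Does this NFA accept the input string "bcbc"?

S₀ = ε-closure({0}) = {0,1,2}
'b' @ 1: {3,4}
'c' @ 2: {1,2,5}  (accept∈set)
'b' @ 3: {3,4}
'c' @ 4: {1,2,5}  (accept∈set)
final: {1,2,5}; accept 1 in set

Answer: ACCEPT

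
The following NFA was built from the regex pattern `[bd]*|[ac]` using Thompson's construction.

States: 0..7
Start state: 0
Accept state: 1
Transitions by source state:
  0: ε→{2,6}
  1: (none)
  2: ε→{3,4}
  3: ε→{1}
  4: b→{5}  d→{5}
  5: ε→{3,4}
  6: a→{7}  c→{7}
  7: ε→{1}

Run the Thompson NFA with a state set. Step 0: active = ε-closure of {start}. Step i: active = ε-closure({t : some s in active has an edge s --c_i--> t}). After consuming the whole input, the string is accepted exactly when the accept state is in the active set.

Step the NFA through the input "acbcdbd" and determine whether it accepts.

Answer: REJECT

Steps:
S₀ = ε-closure({0}) = {0,1,2,3,4,6}
'a' @ 1: {1,7}  ✓accept
'c' @ 2: {}  — state set empty
rest 'bcdbd' ignored (set empty)
end set {} — state 1 not in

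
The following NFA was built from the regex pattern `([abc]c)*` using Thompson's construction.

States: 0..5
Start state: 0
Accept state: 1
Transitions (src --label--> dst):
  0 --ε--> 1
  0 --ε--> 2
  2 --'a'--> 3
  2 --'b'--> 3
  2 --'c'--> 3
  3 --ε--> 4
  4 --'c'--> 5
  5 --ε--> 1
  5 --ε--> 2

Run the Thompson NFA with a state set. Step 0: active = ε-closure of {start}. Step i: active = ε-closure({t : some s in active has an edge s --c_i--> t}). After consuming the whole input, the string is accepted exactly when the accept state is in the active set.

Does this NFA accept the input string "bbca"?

start: ε-closure({0}) = {0,1,2}
'b' @ 1: {3,4}
'b' @ 2: {}  — state set empty
rest 'ca' ignored (set empty)
final: {}; accept 1 not in set

Answer: REJECT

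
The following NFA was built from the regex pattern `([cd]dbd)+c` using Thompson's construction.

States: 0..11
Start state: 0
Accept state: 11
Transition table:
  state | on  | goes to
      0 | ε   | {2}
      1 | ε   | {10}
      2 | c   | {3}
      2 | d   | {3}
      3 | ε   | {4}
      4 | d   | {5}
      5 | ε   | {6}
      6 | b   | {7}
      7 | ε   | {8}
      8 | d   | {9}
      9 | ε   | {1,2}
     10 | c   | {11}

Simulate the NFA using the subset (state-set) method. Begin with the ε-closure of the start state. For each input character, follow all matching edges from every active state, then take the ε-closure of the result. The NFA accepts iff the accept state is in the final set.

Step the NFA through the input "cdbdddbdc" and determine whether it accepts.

Answer: ACCEPT

Derivation:
start: ε-closure({0}) = {0,2}
'c' @ 1: {3,4}
'd' @ 2: {5,6}
'b' @ 3: {7,8}
'd' @ 4: {1,2,9,10}
'd' @ 5: {3,4}
'd' @ 6: {5,6}
'b' @ 7: {7,8}
'd' @ 8: {1,2,9,10}
'c' @ 9: {3,4,11}  ✓accept
end set {3,4,11} — state 11 in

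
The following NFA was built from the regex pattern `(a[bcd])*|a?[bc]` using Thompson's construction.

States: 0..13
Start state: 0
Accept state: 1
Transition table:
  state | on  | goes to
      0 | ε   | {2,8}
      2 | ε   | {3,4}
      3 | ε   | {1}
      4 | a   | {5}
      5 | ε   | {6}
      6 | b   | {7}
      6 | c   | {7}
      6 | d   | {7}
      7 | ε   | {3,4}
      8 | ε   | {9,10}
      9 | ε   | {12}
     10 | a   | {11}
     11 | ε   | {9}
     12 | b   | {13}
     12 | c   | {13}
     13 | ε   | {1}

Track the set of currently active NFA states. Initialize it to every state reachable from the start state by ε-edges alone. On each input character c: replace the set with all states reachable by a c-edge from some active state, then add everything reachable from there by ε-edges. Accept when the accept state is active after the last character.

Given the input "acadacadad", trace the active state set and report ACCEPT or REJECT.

Answer: ACCEPT

Trace:
start: ε-closure({0}) = {0,1,2,3,4,8,9,10,12}
'a' @ 1: {5,6,9,11,12}
'c' @ 2: {1,3,4,7,13}  (accept∈set)
'a' @ 3: {5,6}
'd' @ 4: {1,3,4,7}  (accept∈set)
'a' @ 5: {5,6}
'c' @ 6: {1,3,4,7}  (accept∈set)
'a' @ 7: {5,6}
'd' @ 8: {1,3,4,7}  (accept∈set)
'a' @ 9: {5,6}
'd' @ 10: {1,3,4,7}  (accept∈set)
end set {1,3,4,7} — state 1 in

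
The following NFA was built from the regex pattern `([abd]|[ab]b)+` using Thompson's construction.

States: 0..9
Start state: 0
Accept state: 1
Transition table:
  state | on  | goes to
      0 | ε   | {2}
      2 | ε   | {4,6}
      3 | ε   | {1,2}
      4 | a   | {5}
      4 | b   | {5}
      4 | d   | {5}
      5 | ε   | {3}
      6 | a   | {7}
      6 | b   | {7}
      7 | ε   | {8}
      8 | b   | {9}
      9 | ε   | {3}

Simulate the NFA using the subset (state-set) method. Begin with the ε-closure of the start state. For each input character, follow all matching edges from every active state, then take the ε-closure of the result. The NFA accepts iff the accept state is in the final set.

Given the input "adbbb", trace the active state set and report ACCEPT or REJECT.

Answer: ACCEPT

Trace:
start: ε-closure({0}) = {0,2,4,6}
'a' @ 1: {1,2,3,4,5,6,7,8}  (accept∈set)
'd' @ 2: {1,2,3,4,5,6}  (accept∈set)
'b' @ 3: {1,2,3,4,5,6,7,8}  (accept∈set)
'b' @ 4: {1,2,3,4,5,6,7,8,9}  (accept∈set)
'b' @ 5: {1,2,3,4,5,6,7,8,9}  (accept∈set)
after full input: {1,2,3,4,5,6,7,8,9}  (accept=1 in)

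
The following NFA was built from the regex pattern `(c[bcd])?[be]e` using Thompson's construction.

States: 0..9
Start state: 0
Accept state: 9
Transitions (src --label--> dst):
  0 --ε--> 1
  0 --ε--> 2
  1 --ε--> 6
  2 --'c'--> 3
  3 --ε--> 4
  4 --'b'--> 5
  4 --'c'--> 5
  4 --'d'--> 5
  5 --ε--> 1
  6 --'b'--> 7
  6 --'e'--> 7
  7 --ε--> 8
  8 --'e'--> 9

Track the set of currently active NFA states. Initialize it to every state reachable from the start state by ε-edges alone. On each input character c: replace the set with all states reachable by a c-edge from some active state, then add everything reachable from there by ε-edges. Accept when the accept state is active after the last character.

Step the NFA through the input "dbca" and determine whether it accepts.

initial (ε-close {0}): {0,1,2,6}
'd' @ 1: {}  — dead — no transitions
rest 'bca' ignored (set empty)
final: {}; accept 9 not in set

Answer: REJECT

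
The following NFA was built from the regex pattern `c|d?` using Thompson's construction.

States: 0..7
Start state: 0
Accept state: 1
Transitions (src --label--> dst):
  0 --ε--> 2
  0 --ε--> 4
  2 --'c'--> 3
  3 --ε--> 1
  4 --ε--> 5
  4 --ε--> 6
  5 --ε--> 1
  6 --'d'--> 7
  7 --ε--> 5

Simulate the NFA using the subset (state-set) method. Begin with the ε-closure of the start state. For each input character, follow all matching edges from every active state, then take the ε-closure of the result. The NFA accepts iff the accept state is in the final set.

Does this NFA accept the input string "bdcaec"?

initial (ε-close {0}): {0,1,2,4,5,6}
'b' @ 1: {}  — no active states
rest 'dcaec' ignored (set empty)
end set {} — state 1 not in

Answer: REJECT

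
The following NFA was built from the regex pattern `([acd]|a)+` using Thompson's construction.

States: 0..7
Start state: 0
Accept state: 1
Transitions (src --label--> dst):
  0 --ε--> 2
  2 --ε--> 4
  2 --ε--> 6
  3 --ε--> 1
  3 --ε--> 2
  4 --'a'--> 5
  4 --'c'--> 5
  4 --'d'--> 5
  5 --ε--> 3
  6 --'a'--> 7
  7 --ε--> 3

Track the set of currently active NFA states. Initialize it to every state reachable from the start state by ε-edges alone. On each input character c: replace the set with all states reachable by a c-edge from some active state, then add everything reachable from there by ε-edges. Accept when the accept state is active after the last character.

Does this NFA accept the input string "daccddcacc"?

S₀ = ε-closure({0}) = {0,2,4,6}
'd' @ 1: {1,2,3,4,5,6}  ✓accept
'a' @ 2: {1,2,3,4,5,6,7}  ✓accept
'c' @ 3: {1,2,3,4,5,6}  ✓accept
'c' @ 4: {1,2,3,4,5,6}  ✓accept
'd' @ 5: {1,2,3,4,5,6}  ✓accept
'd' @ 6: {1,2,3,4,5,6}  ✓accept
'c' @ 7: {1,2,3,4,5,6}  ✓accept
'a' @ 8: {1,2,3,4,5,6,7}  ✓accept
'c' @ 9: {1,2,3,4,5,6}  ✓accept
'c' @ 10: {1,2,3,4,5,6}  ✓accept
after full input: {1,2,3,4,5,6}  (accept=1 in)

Answer: ACCEPT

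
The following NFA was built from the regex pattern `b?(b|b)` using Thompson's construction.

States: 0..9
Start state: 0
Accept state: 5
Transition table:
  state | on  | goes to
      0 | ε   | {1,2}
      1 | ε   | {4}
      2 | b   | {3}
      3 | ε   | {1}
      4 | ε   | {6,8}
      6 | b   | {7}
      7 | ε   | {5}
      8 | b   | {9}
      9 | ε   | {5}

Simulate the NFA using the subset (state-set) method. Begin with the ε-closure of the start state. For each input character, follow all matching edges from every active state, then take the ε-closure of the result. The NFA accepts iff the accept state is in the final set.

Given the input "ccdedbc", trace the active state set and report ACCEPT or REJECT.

S₀ = ε-closure({0}) = {0,1,2,4,6,8}
'c' @ 1: {}  — dead — no transitions
rest 'cdedbc' ignored (set empty)
end set {} — state 5 not in

Answer: REJECT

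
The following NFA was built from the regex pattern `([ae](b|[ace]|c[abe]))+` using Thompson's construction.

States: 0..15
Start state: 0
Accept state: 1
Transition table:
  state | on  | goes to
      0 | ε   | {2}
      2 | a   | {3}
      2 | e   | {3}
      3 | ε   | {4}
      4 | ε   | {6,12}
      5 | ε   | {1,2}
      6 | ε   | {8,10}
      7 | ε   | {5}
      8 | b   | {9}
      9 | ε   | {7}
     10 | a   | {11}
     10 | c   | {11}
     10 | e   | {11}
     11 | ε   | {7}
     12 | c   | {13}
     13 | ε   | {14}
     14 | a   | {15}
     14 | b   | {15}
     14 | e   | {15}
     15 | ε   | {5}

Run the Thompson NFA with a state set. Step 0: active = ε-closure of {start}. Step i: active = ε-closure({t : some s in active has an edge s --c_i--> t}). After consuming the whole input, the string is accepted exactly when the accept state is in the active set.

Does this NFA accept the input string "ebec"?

Answer: ACCEPT

Trace:
initial (ε-close {0}): {0,2}
'e' @ 1: {3,4,6,8,10,12}
'b' @ 2: {1,2,5,7,9}  [accepting]
'e' @ 3: {3,4,6,8,10,12}
'c' @ 4: {1,2,5,7,11,13,14}  [accepting]
end set {1,2,5,7,11,13,14} — state 1 in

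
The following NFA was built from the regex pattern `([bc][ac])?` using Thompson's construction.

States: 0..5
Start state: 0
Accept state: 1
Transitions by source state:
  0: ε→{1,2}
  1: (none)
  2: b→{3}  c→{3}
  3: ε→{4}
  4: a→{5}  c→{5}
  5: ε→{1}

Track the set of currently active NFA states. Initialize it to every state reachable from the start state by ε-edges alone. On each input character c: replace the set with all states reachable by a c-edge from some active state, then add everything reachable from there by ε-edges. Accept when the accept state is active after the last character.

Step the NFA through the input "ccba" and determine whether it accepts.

Answer: REJECT

Trace:
initial (ε-close {0}): {0,1,2}
'c' @ 1: {3,4}
'c' @ 2: {1,5}  [accepting]
'b' @ 3: {}  — state set empty
rest 'a' ignored (set empty)
end set {} — state 1 not in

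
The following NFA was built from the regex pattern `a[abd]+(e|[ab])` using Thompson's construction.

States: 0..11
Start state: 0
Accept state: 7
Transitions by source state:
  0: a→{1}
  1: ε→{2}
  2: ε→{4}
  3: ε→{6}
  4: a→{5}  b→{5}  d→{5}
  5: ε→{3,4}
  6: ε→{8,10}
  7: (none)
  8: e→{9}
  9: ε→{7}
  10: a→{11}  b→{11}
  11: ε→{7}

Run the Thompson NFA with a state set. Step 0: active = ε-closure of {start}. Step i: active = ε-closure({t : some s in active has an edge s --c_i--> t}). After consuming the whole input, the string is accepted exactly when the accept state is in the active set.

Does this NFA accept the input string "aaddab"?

Answer: ACCEPT

Steps:
S₀ = ε-closure({0}) = {0}
'a' @ 1: {1,2,4}
'a' @ 2: {3,4,5,6,8,10}
'd' @ 3: {3,4,5,6,8,10}
'd' @ 4: {3,4,5,6,8,10}
'a' @ 5: {3,4,5,6,7,8,10,11}  (accept∈set)
'b' @ 6: {3,4,5,6,7,8,10,11}  (accept∈set)
end set {3,4,5,6,7,8,10,11} — state 7 in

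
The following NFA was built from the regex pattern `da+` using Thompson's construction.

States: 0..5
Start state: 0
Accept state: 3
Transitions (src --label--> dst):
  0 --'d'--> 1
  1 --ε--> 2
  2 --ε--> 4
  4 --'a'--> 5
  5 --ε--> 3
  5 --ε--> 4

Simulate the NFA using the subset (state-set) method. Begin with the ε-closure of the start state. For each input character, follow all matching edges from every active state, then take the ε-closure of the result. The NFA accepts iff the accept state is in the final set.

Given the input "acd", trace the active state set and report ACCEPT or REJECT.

initial (ε-close {0}): {0}
'a' @ 1: {}  — no active states
rest 'cd' ignored (set empty)
after full input: {}  (accept=3 not in)

Answer: REJECT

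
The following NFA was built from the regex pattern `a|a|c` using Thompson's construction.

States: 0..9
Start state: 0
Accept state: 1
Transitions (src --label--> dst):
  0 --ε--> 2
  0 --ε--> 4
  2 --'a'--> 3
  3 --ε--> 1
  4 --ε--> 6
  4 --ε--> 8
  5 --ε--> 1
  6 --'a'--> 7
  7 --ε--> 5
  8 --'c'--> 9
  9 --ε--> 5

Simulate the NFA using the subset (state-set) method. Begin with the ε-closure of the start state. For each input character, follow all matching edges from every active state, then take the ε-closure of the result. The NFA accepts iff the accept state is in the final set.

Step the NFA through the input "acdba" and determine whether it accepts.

Answer: REJECT

Trace:
start: ε-closure({0}) = {0,2,4,6,8}
'a' @ 1: {1,3,5,7}  ✓accept
'c' @ 2: {}  — state set empty
rest 'dba' ignored (set empty)
final: {}; accept 1 not in set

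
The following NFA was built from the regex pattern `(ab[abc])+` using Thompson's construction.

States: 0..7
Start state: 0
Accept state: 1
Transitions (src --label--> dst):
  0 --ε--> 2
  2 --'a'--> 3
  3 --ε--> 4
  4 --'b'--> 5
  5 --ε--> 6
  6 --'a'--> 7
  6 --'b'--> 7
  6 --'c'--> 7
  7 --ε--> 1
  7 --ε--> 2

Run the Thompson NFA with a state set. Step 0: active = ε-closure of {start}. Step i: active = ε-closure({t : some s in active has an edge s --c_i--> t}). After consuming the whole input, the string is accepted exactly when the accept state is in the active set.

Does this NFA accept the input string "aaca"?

Answer: REJECT

Trace:
S₀ = ε-closure({0}) = {0,2}
'a' @ 1: {3,4}
'a' @ 2: {}  — no active states
rest 'ca' ignored (set empty)
after full input: {}  (accept=1 not in)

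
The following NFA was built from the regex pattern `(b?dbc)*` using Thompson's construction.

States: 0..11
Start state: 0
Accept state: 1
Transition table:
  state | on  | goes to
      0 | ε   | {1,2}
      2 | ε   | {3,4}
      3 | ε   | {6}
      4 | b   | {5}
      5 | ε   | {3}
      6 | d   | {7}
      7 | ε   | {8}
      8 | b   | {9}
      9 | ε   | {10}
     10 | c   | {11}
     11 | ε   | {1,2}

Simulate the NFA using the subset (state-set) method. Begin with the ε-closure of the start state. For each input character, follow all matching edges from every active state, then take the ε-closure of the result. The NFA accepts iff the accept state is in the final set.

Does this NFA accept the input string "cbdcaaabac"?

Answer: REJECT

Derivation:
initial (ε-close {0}): {0,1,2,3,4,6}
'c' @ 1: {}  — dead — no transitions
rest 'bdcaaabac' ignored (set empty)
after full input: {}  (accept=1 not in)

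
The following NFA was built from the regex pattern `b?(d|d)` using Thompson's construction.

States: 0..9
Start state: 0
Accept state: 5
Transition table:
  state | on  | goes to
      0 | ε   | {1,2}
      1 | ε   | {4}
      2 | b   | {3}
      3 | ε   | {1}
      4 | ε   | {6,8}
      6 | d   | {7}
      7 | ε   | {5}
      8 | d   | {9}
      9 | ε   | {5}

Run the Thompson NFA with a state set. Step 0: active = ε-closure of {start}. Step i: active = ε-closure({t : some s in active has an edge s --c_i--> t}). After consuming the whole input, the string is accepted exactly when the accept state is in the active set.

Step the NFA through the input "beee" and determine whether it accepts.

Answer: REJECT

Trace:
start: ε-closure({0}) = {0,1,2,4,6,8}
'b' @ 1: {1,3,4,6,8}
'e' @ 2: {}  — no active states
rest 'ee' ignored (set empty)
final: {}; accept 5 not in set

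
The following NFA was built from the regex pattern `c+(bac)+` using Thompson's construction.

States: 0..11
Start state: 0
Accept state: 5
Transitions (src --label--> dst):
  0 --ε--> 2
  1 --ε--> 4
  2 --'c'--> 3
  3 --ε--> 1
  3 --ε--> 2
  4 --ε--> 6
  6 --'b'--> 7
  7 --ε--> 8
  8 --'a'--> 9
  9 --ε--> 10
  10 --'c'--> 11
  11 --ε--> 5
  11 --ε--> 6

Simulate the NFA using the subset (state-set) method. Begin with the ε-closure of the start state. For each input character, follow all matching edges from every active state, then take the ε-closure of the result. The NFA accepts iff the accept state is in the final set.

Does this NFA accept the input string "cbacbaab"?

S₀ = ε-closure({0}) = {0,2}
'c' @ 1: {1,2,3,4,6}
'b' @ 2: {7,8}
'a' @ 3: {9,10}
'c' @ 4: {5,6,11}  [accepting]
'b' @ 5: {7,8}
'a' @ 6: {9,10}
'a' @ 7: {}  — no active states
rest 'b' ignored (set empty)
final: {}; accept 5 not in set

Answer: REJECT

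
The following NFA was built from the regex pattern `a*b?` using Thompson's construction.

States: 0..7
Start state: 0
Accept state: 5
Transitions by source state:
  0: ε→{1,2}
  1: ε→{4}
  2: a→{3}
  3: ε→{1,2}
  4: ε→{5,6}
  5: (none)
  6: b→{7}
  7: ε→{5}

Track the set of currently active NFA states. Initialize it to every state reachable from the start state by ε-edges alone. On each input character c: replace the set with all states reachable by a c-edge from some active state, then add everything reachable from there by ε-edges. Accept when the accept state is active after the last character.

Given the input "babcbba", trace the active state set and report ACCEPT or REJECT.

initial (ε-close {0}): {0,1,2,4,5,6}
'b' @ 1: {5,7}  ✓accept
'a' @ 2: {}  — dead — no transitions
rest 'bcbba' ignored (set empty)
after full input: {}  (accept=5 not in)

Answer: REJECT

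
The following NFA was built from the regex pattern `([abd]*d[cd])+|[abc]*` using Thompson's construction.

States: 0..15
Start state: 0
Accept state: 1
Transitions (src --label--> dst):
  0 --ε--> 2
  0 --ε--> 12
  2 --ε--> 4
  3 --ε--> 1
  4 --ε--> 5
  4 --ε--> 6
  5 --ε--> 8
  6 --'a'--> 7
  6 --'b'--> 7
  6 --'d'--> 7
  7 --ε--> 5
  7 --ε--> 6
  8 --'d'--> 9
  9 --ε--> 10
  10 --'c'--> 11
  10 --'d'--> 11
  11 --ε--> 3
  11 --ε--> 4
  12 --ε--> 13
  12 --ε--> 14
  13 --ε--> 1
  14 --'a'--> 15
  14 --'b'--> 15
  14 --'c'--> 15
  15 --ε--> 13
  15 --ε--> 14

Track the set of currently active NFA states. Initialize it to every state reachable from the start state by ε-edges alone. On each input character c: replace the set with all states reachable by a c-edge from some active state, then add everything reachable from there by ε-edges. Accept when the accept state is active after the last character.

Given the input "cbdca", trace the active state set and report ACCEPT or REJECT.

S₀ = ε-closure({0}) = {0,1,2,4,5,6,8,12,13,14}
'c' @ 1: {1,13,14,15}  [accepting]
'b' @ 2: {1,13,14,15}  [accepting]
'd' @ 3: {}  — state set empty
rest 'ca' ignored (set empty)
end set {} — state 1 not in

Answer: REJECT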